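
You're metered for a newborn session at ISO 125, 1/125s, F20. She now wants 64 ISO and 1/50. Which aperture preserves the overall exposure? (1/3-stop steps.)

f/22

ISO: 125 → 100 → 80 → 64 — 1 stop dropped (darker).
Shutter speed: 1/125 → 1/100 → 1/80 → 1/60 → 1/50 — 1 1/3 stops longer (brighter).
Net change so far: 1/3 stop brighter. Offset with the aperture: f/20 → f/22.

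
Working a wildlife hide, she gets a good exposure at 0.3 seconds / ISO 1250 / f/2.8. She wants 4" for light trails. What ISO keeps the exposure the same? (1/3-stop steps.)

Shutter speed: 0.3 → 0.4 → 0.5 → 0.6 → 0.8 → 1 → 1.3 → 1.6 → 2 → 2.5 → 3.2 → 4 — 3 2/3 stops slower (brighter).
Need 3 2/3 stops darker from the ISO: 1250 → 1000 → 800 → 640 → 500 → 400 → 320 → 250 → 200 → 160 → 125 → 100.

ISO 100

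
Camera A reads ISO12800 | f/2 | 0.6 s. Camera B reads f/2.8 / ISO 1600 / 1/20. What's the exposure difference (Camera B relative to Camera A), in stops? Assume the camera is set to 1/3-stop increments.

Aperture: f/2 → f/2.2 → f/2.5 → f/2.8 — 1 stop smaller aperture (darker).
Shutter speed: 0.6 → 0.5 → 0.4 → 0.3 → 1/4 → 1/5 → 1/6 → 1/8 → 1/10 → 1/13 → 1/15 → 1/20 — 3 2/3 stops shorter (darker).
ISO: 12800 → 10000 → 8000 → 6400 → 5000 → 4000 → 3200 → 2500 → 2000 → 1600 — 3 stops dropped (darker).
Net: −1 −3 2/3 −3 = −7 2/3 stops.

7 2/3 stops darker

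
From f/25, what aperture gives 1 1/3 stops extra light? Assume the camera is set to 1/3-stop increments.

Aperture: f/25 → f/22 → f/20 → f/18 → f/16 — 1 1/3 stops larger aperture (brighter).

f/16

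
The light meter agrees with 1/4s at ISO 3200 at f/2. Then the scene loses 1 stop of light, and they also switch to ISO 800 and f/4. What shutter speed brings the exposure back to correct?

8 s

Scene light: 1 stop darker.
ISO: 3200 → 1600 → 800 — 2 stops dropped (darker).
Aperture: f/2 → f/2.8 → f/4 — 2 stops stopped down (darker).
Net so far: 5 stops darker. Shutter speed: 1/4 → 1/2 → 1 → 2 → 4 → 8.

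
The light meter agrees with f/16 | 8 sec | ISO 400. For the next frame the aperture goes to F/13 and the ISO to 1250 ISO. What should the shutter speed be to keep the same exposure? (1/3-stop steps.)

Aperture: f/16 → f/14 → f/13 — 2/3 stop opened up (brighter).
ISO: 400 → 500 → 640 → 800 → 1000 → 1250 — 1 2/3 stops raised (brighter).
Net change so far: 2 1/3 stops brighter. Offset with the shutter speed: 8 → 6 → 5 → 4 → 3.2 → 2.5 → 2 → 1.6.

1.6 s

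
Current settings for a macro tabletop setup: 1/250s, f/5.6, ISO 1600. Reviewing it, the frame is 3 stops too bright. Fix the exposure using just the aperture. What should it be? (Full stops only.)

f/16

Overexposed by 3 stops → need 3 stops darker.
Aperture: f/5.6 → f/8 → f/11 → f/16.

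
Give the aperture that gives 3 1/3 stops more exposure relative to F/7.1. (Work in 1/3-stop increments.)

Aperture: f/7.1 → f/6.3 → f/5.6 → f/5 → f/4.5 → f/4 → f/3.5 → f/3.2 → f/2.8 → f/2.5 → f/2.2 — 3 1/3 stops wider (brighter).

f/2.2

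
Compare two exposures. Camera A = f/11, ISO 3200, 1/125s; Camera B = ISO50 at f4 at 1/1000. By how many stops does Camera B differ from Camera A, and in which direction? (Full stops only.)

Aperture: f/11 → f/8 → f/5.6 → f/4 — 3 stops larger aperture (brighter).
Shutter speed: 1/125 → 1/250 → 1/500 → 1/1000 — 3 stops faster (darker).
ISO: 3200 → 1600 → 800 → 400 → 200 → 100 → 50 — 6 stops dropped (darker).
Net: +3 −3 −6 = −6 stops.

6 stops darker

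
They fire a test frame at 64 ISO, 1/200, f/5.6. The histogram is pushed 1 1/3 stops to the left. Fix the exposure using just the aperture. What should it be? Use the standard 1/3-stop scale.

f/3.5

Underexposed by 1 1/3 stops → need 1 1/3 stops brighter.
Aperture: f/5.6 → f/5 → f/4.5 → f/4 → f/3.5.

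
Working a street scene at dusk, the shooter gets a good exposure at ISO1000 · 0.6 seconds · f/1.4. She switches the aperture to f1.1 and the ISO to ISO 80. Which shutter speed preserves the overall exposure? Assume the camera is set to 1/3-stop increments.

5 s

Aperture: f/1.4 → f/1.2 → f/1.1 — 2/3 stop larger aperture (brighter).
ISO: 1000 → 800 → 640 → 500 → 400 → 320 → 250 → 200 → 160 → 125 → 100 → 80 — 3 2/3 stops lower (darker).
Net change so far: 3 stops darker. Offset with the shutter speed: 0.6 → 0.8 → 1 → 1.3 → 1.6 → 2 → 2.5 → 3.2 → 4 → 5.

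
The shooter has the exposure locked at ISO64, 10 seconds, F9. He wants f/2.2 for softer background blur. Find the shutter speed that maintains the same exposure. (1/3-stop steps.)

0.6 s

Aperture: f/9 → f/8 → f/7.1 → f/6.3 → f/5.6 → f/5 → f/4.5 → f/4 → f/3.5 → f/3.2 → f/2.8 → f/2.5 → f/2.2 — 4 stops wider (brighter).
Need 4 stops darker from the shutter speed: 10 → 8 → 6 → 5 → 4 → 3.2 → 2.5 → 2 → 1.6 → 1.3 → 1 → 0.8 → 0.6.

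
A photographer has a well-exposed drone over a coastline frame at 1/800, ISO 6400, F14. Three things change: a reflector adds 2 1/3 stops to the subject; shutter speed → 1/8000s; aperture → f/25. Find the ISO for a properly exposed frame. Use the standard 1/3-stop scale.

Scene light: 2 1/3 stops brighter.
Shutter speed: 1/800 → 1/1000 → 1/1250 → 1/1600 → 1/2000 → 1/2500 → 1/3200 → 1/4000 → 1/5000 → 1/6400 → 1/8000 — 3 1/3 stops faster (darker).
Aperture: f/14 → f/16 → f/18 → f/20 → f/22 → f/25 — 1 2/3 stops narrower (darker).
Net so far: 2 2/3 stops darker. ISO: 6400 → 8000 → 10000 → 12800 → 16000 → 20000 → 25600 → 32000 → 40000.

ISO 40000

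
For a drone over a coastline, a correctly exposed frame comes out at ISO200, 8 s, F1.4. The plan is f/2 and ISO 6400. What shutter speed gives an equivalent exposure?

Aperture: f/1.4 → f/2 — 1 stop smaller aperture (darker).
ISO: 200 → 400 → 800 → 1600 → 3200 → 6400 — 5 stops higher (brighter).
Net change so far: 4 stops brighter. Offset with the shutter speed: 8 → 4 → 2 → 1 → 1/2.

1/2s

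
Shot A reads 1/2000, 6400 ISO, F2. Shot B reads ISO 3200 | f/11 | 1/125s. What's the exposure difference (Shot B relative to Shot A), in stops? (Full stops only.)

2 stops darker

Aperture: f/2 → f/2.8 → f/4 → f/5.6 → f/8 → f/11 — 5 stops narrower (darker).
Shutter speed: 1/2000 → 1/1000 → 1/500 → 1/250 → 1/125 — 4 stops slower (brighter).
ISO: 6400 → 3200 — 1 stop dropped (darker).
Net: −5 +4 −1 = −2 stops.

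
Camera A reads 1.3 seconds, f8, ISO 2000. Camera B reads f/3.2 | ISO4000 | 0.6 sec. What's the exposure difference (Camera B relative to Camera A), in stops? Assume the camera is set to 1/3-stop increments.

2 2/3 stops brighter

Aperture: f/8 → f/7.1 → f/6.3 → f/5.6 → f/5 → f/4.5 → f/4 → f/3.5 → f/3.2 — 2 2/3 stops opened up (brighter).
Shutter speed: 1.3 → 1 → 0.8 → 0.6 — 1 stop shorter (darker).
ISO: 2000 → 2500 → 3200 → 4000 — 1 stop higher (brighter).
Net: +2 2/3 −1 +1 = +2 2/3 stops.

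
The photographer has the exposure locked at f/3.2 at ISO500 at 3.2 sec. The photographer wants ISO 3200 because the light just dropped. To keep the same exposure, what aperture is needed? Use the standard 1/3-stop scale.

ISO: 500 → 640 → 800 → 1000 → 1250 → 1600 → 2000 → 2500 → 3200 — 2 2/3 stops raised (brighter).
Need 2 2/3 stops darker from the aperture: f/3.2 → f/3.5 → f/4 → f/4.5 → f/5 → f/5.6 → f/6.3 → f/7.1 → f/8.

f/8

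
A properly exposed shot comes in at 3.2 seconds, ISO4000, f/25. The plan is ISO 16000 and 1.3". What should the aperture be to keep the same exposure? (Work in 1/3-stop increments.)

f/32

ISO: 4000 → 5000 → 6400 → 8000 → 10000 → 12800 → 16000 — 2 stops raised (brighter).
Shutter speed: 3.2 → 2.5 → 2 → 1.6 → 1.3 — 1 1/3 stops shorter (darker).
Net change so far: 2/3 stop brighter. Offset with the aperture: f/25 → f/29 → f/32.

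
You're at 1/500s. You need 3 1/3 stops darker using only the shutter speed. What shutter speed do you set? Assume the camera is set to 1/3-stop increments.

1/5000s

Shutter speed: 1/500 → 1/640 → 1/800 → 1/1000 → 1/1250 → 1/1600 → 1/2000 → 1/2500 → 1/3200 → 1/4000 → 1/5000 — 3 1/3 stops faster (darker).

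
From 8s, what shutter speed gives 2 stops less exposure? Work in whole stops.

2 s

Shutter speed: 8 → 4 → 2 — 2 stops shorter (darker).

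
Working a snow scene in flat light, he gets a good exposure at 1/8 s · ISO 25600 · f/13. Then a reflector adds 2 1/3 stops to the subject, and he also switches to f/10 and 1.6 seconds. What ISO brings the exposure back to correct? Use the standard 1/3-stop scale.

Scene light: 2 1/3 stops brighter.
Aperture: f/13 → f/11 → f/10 — 2/3 stop opened up (brighter).
Shutter speed: 1/8 → 1/6 → 1/5 → 1/4 → 0.3 → 0.4 → 0.5 → 0.6 → 0.8 → 1 → 1.3 → 1.6 — 3 2/3 stops longer (brighter).
Net so far: 6 2/3 stops brighter. ISO: 25600 → 20000 → 16000 → 12800 → 10000 → 8000 → 6400 → 5000 → 4000 → 3200 → 2500 → 2000 → 1600 → 1250 → 1000 → 800 → 640 → 500 → 400 → 320 → 250.

ISO 250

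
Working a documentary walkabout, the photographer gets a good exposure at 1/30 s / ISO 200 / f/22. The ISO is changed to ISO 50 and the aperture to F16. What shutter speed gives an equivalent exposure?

ISO: 200 → 100 → 50 — 2 stops lower (darker).
Aperture: f/22 → f/16 — 1 stop larger aperture (brighter).
Net change so far: 1 stop darker. Offset with the shutter speed: 1/30 → 1/15.

1/15s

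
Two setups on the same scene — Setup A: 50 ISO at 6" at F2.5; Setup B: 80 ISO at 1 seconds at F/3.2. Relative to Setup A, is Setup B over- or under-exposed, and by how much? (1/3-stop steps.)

Aperture: f/2.5 → f/2.8 → f/3.2 — 2/3 stop narrower (darker).
Shutter speed: 6 → 5 → 4 → 3.2 → 2.5 → 2 → 1.6 → 1.3 → 1 — 2 2/3 stops faster (darker).
ISO: 50 → 64 → 80 — 2/3 stop raised (brighter).
Net: −2/3 −2 2/3 +2/3 = −2 2/3 stops.

2 2/3 stops darker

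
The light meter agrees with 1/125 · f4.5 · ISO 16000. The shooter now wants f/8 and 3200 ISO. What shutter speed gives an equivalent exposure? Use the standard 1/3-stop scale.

1/8s

Aperture: f/4.5 → f/5 → f/5.6 → f/6.3 → f/7.1 → f/8 — 1 2/3 stops stopped down (darker).
ISO: 16000 → 12800 → 10000 → 8000 → 6400 → 5000 → 4000 → 3200 — 2 1/3 stops dropped (darker).
Net change so far: 4 stops darker. Offset with the shutter speed: 1/125 → 1/100 → 1/80 → 1/60 → 1/50 → 1/40 → 1/30 → 1/25 → 1/20 → 1/15 → 1/13 → 1/10 → 1/8.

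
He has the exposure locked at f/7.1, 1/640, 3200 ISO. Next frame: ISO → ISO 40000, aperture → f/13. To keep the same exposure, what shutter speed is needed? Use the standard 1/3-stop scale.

ISO: 3200 → 4000 → 5000 → 6400 → 8000 → 10000 → 12800 → 16000 → 20000 → 25600 → 32000 → 40000 — 3 2/3 stops higher (brighter).
Aperture: f/7.1 → f/8 → f/9 → f/10 → f/11 → f/13 — 1 2/3 stops stopped down (darker).
Net change so far: 2 stops brighter. Offset with the shutter speed: 1/640 → 1/800 → 1/1000 → 1/1250 → 1/1600 → 1/2000 → 1/2500.

1/2500s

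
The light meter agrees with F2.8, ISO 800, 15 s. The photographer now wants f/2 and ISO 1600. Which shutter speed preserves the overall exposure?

Aperture: f/2.8 → f/2 — 1 stop larger aperture (brighter).
ISO: 800 → 1600 — 1 stop raised (brighter).
Net change so far: 2 stops brighter. Offset with the shutter speed: 15 → 8 → 4.

4 s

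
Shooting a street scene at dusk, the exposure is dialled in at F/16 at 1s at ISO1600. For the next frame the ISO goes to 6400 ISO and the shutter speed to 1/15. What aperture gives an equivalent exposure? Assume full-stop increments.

ISO: 1600 → 3200 → 6400 — 2 stops higher (brighter).
Shutter speed: 1 → 1/2 → 1/4 → 1/8 → 1/15 — 4 stops faster (darker).
Net change so far: 2 stops darker. Offset with the aperture: f/16 → f/11 → f/8.

f/8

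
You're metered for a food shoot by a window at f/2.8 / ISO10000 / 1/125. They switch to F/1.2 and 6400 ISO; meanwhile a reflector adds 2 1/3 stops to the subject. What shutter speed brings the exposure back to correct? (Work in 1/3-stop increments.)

Scene light: 2 1/3 stops brighter.
Aperture: f/2.8 → f/2.5 → f/2.2 → f/2 → f/1.8 → f/1.6 → f/1.4 → f/1.2 — 2 1/3 stops larger aperture (brighter).
ISO: 10000 → 8000 → 6400 — 2/3 stop dropped (darker).
Net so far: 4 stops brighter. Shutter speed: 1/125 → 1/160 → 1/200 → 1/250 → 1/320 → 1/400 → 1/500 → 1/640 → 1/800 → 1/1000 → 1/1250 → 1/1600 → 1/2000.

1/2000s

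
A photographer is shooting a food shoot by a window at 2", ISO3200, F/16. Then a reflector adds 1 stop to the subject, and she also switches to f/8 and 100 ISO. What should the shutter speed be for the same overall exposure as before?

8 s

Scene light: 1 stop brighter.
Aperture: f/16 → f/11 → f/8 — 2 stops wider (brighter).
ISO: 3200 → 1600 → 800 → 400 → 200 → 100 — 5 stops dropped (darker).
Net so far: 2 stops darker. Shutter speed: 2 → 4 → 8.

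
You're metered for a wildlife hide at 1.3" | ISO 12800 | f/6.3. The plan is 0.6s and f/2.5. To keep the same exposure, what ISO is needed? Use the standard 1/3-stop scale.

Shutter speed: 1.3 → 1 → 0.8 → 0.6 — 1 stop faster (darker).
Aperture: f/6.3 → f/5.6 → f/5 → f/4.5 → f/4 → f/3.5 → f/3.2 → f/2.8 → f/2.5 — 2 2/3 stops larger aperture (brighter).
Net change so far: 1 2/3 stops brighter. Offset with the ISO: 12800 → 10000 → 8000 → 6400 → 5000 → 4000.

ISO 4000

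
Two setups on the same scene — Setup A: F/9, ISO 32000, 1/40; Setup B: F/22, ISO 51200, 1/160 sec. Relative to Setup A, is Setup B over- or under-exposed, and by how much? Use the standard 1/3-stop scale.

Aperture: f/9 → f/10 → f/11 → f/13 → f/14 → f/16 → f/18 → f/20 → f/22 — 2 2/3 stops narrower (darker).
Shutter speed: 1/40 → 1/50 → 1/60 → 1/80 → 1/100 → 1/125 → 1/160 — 2 stops faster (darker).
ISO: 32000 → 40000 → 51200 — 2/3 stop raised (brighter).
Net: −2 2/3 −2 +2/3 = −4 stops.

4 stops darker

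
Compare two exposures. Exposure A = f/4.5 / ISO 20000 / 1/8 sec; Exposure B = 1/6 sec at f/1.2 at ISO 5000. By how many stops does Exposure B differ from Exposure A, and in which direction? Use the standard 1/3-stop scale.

2 stops brighter

Aperture: f/4.5 → f/4 → f/3.5 → f/3.2 → f/2.8 → f/2.5 → f/2.2 → f/2 → f/1.8 → f/1.6 → f/1.4 → f/1.2 — 3 2/3 stops larger aperture (brighter).
Shutter speed: 1/8 → 1/6 — 1/3 stop longer (brighter).
ISO: 20000 → 16000 → 12800 → 10000 → 8000 → 6400 → 5000 — 2 stops dropped (darker).
Net: +3 2/3 +1/3 −2 = +2 stops.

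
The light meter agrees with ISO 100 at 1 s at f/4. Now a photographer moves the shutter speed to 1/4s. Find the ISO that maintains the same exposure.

Shutter speed: 1 → 1/2 → 1/4 — 2 stops faster (darker).
Need 2 stops brighter from the ISO: 100 → 200 → 400.

ISO 400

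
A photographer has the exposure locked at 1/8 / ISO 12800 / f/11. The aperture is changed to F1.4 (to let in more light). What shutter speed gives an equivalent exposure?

Aperture: f/11 → f/8 → f/5.6 → f/4 → f/2.8 → f/2 → f/1.4 — 6 stops wider (brighter).
Need 6 stops darker from the shutter speed: 1/8 → 1/15 → 1/30 → 1/60 → 1/125 → 1/250 → 1/500.

1/500s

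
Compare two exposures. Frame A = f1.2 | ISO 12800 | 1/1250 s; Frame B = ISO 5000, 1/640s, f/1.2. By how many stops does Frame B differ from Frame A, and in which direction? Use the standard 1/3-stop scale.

Aperture: unchanged.
Shutter speed: 1/1250 → 1/1000 → 1/800 → 1/640 — 1 stop longer (brighter).
ISO: 12800 → 10000 → 8000 → 6400 → 5000 — 1 1/3 stops lower (darker).
Net: +1 −1 1/3 = −1/3 stops.

1/3 stop darker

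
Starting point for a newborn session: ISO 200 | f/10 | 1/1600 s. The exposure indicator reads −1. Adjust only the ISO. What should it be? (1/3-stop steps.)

ISO 400

Underexposed by 1 stop → need 1 stop brighter.
ISO: 200 → 250 → 320 → 400.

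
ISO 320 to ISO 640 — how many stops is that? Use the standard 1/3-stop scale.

320 → 400 → 500 → 640 — count the steps: 3 third-stops = 1 stop.

1 stop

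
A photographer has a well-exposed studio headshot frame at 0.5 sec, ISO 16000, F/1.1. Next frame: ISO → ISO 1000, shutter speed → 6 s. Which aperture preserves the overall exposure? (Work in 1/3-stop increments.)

ISO: 16000 → 12800 → 10000 → 8000 → 6400 → 5000 → 4000 → 3200 → 2500 → 2000 → 1600 → 1250 → 1000 — 4 stops dropped (darker).
Shutter speed: 0.5 → 0.6 → 0.8 → 1 → 1.3 → 1.6 → 2 → 2.5 → 3.2 → 4 → 5 → 6 — 3 2/3 stops slower (brighter).
Net change so far: 1/3 stop darker. Offset with the aperture: f/1.1 → f/1.0.

f/1.0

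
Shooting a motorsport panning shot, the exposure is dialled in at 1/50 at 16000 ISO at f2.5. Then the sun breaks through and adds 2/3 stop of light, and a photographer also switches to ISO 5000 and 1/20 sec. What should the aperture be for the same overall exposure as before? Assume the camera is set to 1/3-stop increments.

Scene light: 2/3 stop brighter.
ISO: 16000 → 12800 → 10000 → 8000 → 6400 → 5000 — 1 2/3 stops dropped (darker).
Shutter speed: 1/50 → 1/40 → 1/30 → 1/25 → 1/20 — 1 1/3 stops longer (brighter).
Net so far: 1/3 stop brighter. Aperture: f/2.5 → f/2.8.

f/2.8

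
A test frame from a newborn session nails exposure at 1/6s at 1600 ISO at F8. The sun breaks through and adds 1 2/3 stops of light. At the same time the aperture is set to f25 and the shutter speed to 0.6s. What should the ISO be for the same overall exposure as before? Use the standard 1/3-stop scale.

ISO 1250

Scene light: 1 2/3 stops brighter.
Aperture: f/8 → f/9 → f/10 → f/11 → f/13 → f/14 → f/16 → f/18 → f/20 → f/22 → f/25 — 3 1/3 stops stopped down (darker).
Shutter speed: 1/6 → 1/5 → 1/4 → 0.3 → 0.4 → 0.5 → 0.6 — 2 stops slower (brighter).
Net so far: 1/3 stop brighter. ISO: 1600 → 1250.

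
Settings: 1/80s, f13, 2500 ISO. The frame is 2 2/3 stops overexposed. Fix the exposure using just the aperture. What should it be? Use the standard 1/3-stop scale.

Overexposed by 2 2/3 stops → need 2 2/3 stops darker.
Aperture: f/13 → f/14 → f/16 → f/18 → f/20 → f/22 → f/25 → f/29 → f/32.

f/32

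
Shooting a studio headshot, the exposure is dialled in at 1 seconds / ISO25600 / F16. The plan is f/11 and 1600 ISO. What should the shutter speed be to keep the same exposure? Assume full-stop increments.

8 s

Aperture: f/16 → f/11 — 1 stop opened up (brighter).
ISO: 25600 → 12800 → 6400 → 3200 → 1600 — 4 stops dropped (darker).
Net change so far: 3 stops darker. Offset with the shutter speed: 1 → 2 → 4 → 8.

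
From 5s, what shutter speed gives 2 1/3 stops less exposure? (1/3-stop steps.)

1 s

Shutter speed: 5 → 4 → 3.2 → 2.5 → 2 → 1.6 → 1.3 → 1 — 2 1/3 stops shorter (darker).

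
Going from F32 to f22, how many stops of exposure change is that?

1 stop

f/32 → f/22 — count the steps: 1 stop.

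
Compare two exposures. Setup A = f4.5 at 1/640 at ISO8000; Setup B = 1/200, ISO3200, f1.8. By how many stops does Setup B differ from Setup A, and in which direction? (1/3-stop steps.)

Aperture: f/4.5 → f/4 → f/3.5 → f/3.2 → f/2.8 → f/2.5 → f/2.2 → f/2 → f/1.8 — 2 2/3 stops opened up (brighter).
Shutter speed: 1/640 → 1/500 → 1/400 → 1/320 → 1/250 → 1/200 — 1 2/3 stops slower (brighter).
ISO: 8000 → 6400 → 5000 → 4000 → 3200 — 1 1/3 stops dropped (darker).
Net: +2 2/3 +1 2/3 −1 1/3 = +3 stops.

3 stops brighter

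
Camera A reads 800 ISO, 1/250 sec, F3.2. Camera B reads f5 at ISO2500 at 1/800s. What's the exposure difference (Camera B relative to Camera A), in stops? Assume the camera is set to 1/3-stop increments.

1 1/3 stops darker

Aperture: f/3.2 → f/3.5 → f/4 → f/4.5 → f/5 — 1 1/3 stops smaller aperture (darker).
Shutter speed: 1/250 → 1/320 → 1/400 → 1/500 → 1/640 → 1/800 — 1 2/3 stops faster (darker).
ISO: 800 → 1000 → 1250 → 1600 → 2000 → 2500 — 1 2/3 stops raised (brighter).
Net: −1 1/3 −1 2/3 +1 2/3 = −1 1/3 stops.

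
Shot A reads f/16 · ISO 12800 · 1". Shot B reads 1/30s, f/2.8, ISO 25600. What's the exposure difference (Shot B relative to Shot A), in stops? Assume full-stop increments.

1 stop brighter

Aperture: f/16 → f/11 → f/8 → f/5.6 → f/4 → f/2.8 — 5 stops larger aperture (brighter).
Shutter speed: 1 → 1/2 → 1/4 → 1/8 → 1/15 → 1/30 — 5 stops faster (darker).
ISO: 12800 → 25600 — 1 stop higher (brighter).
Net: +5 −5 +1 = +1 stop.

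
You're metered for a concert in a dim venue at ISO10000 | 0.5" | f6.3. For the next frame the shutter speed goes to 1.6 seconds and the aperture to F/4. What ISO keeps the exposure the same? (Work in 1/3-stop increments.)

Shutter speed: 0.5 → 0.6 → 0.8 → 1 → 1.3 → 1.6 — 1 2/3 stops slower (brighter).
Aperture: f/6.3 → f/5.6 → f/5 → f/4.5 → f/4 — 1 1/3 stops larger aperture (brighter).
Net change so far: 3 stops brighter. Offset with the ISO: 10000 → 8000 → 6400 → 5000 → 4000 → 3200 → 2500 → 2000 → 1600 → 1250.

ISO 1250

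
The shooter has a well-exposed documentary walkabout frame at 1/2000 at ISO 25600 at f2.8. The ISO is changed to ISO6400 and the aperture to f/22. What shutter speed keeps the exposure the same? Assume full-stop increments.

ISO: 25600 → 12800 → 6400 — 2 stops lower (darker).
Aperture: f/2.8 → f/4 → f/5.6 → f/8 → f/11 → f/16 → f/22 — 6 stops smaller aperture (darker).
Net change so far: 8 stops darker. Offset with the shutter speed: 1/2000 → 1/1000 → 1/500 → 1/250 → 1/125 → 1/60 → 1/30 → 1/15 → 1/8.

1/8s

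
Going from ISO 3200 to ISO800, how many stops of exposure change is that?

2 stops

3200 → 1600 → 800 — count the steps: 2 stops.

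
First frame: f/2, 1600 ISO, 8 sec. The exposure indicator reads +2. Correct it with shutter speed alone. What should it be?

2 s

Overexposed by 2 stops → need 2 stops darker.
Shutter speed: 8 → 4 → 2.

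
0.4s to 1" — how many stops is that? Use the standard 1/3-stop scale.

1 1/3 stops

0.4 → 0.5 → 0.6 → 0.8 → 1 — count the steps: 4 third-stops = 1 1/3 stops.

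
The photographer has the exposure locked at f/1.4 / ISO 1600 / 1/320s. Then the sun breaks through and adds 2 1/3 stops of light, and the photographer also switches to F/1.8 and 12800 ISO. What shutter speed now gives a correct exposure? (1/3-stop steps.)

Scene light: 2 1/3 stops brighter.
Aperture: f/1.4 → f/1.6 → f/1.8 — 2/3 stop smaller aperture (darker).
ISO: 1600 → 2000 → 2500 → 3200 → 4000 → 5000 → 6400 → 8000 → 10000 → 12800 — 3 stops higher (brighter).
Net so far: 4 2/3 stops brighter. Shutter speed: 1/320 → 1/400 → 1/500 → 1/640 → 1/800 → 1/1000 → 1/1250 → 1/1600 → 1/2000 → 1/2500 → 1/3200 → 1/4000 → 1/5000 → 1/6400 → 1/8000.

1/8000s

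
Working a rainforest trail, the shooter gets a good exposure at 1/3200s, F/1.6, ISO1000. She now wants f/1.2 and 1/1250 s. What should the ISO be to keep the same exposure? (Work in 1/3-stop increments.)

Aperture: f/1.6 → f/1.4 → f/1.2 — 2/3 stop wider (brighter).
Shutter speed: 1/3200 → 1/2500 → 1/2000 → 1/1600 → 1/1250 — 1 1/3 stops longer (brighter).
Net change so far: 2 stops brighter. Offset with the ISO: 1000 → 800 → 640 → 500 → 400 → 320 → 250.

ISO 250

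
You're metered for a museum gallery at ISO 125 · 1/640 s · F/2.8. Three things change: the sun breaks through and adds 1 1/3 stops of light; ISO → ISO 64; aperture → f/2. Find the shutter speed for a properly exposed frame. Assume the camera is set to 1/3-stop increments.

Scene light: 1 1/3 stops brighter.
ISO: 125 → 100 → 80 → 64 — 1 stop lower (darker).
Aperture: f/2.8 → f/2.5 → f/2.2 → f/2 — 1 stop wider (brighter).
Net so far: 1 1/3 stops brighter. Shutter speed: 1/640 → 1/800 → 1/1000 → 1/1250 → 1/1600.

1/1600s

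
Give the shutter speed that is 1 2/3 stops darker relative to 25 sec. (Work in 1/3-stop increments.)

8 s

Shutter speed: 25 → 20 → 15 → 13 → 10 → 8 — 1 2/3 stops shorter (darker).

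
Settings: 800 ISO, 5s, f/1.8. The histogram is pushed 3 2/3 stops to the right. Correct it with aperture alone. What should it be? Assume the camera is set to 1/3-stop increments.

f/6.3

Overexposed by 3 2/3 stops → need 3 2/3 stops darker.
Aperture: f/1.8 → f/2 → f/2.2 → f/2.5 → f/2.8 → f/3.2 → f/3.5 → f/4 → f/4.5 → f/5 → f/5.6 → f/6.3.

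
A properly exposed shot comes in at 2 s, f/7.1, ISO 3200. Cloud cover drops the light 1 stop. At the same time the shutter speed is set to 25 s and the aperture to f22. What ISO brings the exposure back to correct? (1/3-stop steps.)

Scene light: 1 stop darker.
Shutter speed: 2 → 2.5 → 3.2 → 4 → 5 → 6 → 8 → 10 → 13 → 15 → 20 → 25 — 3 2/3 stops slower (brighter).
Aperture: f/7.1 → f/8 → f/9 → f/10 → f/11 → f/13 → f/14 → f/16 → f/18 → f/20 → f/22 — 3 1/3 stops smaller aperture (darker).
Net so far: 2/3 stop darker. ISO: 3200 → 4000 → 5000.

ISO 5000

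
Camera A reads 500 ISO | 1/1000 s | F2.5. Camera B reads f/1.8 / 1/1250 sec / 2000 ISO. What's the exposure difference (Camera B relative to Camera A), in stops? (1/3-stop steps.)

Aperture: f/2.5 → f/2.2 → f/2 → f/1.8 — 1 stop opened up (brighter).
Shutter speed: 1/1000 → 1/1250 — 1/3 stop shorter (darker).
ISO: 500 → 640 → 800 → 1000 → 1250 → 1600 → 2000 — 2 stops raised (brighter).
Net: +1 −1/3 +2 = +2 2/3 stops.

2 2/3 stops brighter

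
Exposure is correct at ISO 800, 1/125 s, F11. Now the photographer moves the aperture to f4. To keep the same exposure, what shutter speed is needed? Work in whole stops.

Aperture: f/11 → f/8 → f/5.6 → f/4 — 3 stops wider (brighter).
Need 3 stops darker from the shutter speed: 1/125 → 1/250 → 1/500 → 1/1000.

1/1000s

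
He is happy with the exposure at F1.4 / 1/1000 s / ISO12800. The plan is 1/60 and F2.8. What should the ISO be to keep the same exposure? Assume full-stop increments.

ISO 3200

Shutter speed: 1/1000 → 1/500 → 1/250 → 1/125 → 1/60 — 4 stops longer (brighter).
Aperture: f/1.4 → f/2 → f/2.8 — 2 stops smaller aperture (darker).
Net change so far: 2 stops brighter. Offset with the ISO: 12800 → 6400 → 3200.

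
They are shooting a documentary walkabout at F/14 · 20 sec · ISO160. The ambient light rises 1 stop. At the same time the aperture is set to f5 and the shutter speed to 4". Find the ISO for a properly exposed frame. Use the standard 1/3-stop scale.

Scene light: 1 stop brighter.
Aperture: f/14 → f/13 → f/11 → f/10 → f/9 → f/8 → f/7.1 → f/6.3 → f/5.6 → f/5 — 3 stops larger aperture (brighter).
Shutter speed: 20 → 15 → 13 → 10 → 8 → 6 → 5 → 4 — 2 1/3 stops faster (darker).
Net so far: 1 2/3 stops brighter. ISO: 160 → 125 → 100 → 80 → 64 → 50.

ISO 50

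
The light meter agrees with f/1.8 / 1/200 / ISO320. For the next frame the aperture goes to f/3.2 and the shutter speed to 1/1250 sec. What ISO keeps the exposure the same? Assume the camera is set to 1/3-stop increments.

Aperture: f/1.8 → f/2 → f/2.2 → f/2.5 → f/2.8 → f/3.2 — 1 2/3 stops stopped down (darker).
Shutter speed: 1/200 → 1/250 → 1/320 → 1/400 → 1/500 → 1/640 → 1/800 → 1/1000 → 1/1250 — 2 2/3 stops faster (darker).
Net change so far: 4 1/3 stops darker. Offset with the ISO: 320 → 400 → 500 → 640 → 800 → 1000 → 1250 → 1600 → 2000 → 2500 → 3200 → 4000 → 5000 → 6400.

ISO 6400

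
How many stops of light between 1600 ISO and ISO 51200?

5 stops

1600 → 3200 → 6400 → 12800 → 25600 → 51200 — count the steps: 5 stops.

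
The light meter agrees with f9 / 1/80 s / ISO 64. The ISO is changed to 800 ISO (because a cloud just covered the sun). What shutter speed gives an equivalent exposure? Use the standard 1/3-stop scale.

1/1000s

ISO: 64 → 80 → 100 → 125 → 160 → 200 → 250 → 320 → 400 → 500 → 640 → 800 — 3 2/3 stops raised (brighter).
Need 3 2/3 stops darker from the shutter speed: 1/80 → 1/100 → 1/125 → 1/160 → 1/200 → 1/250 → 1/320 → 1/400 → 1/500 → 1/640 → 1/800 → 1/1000.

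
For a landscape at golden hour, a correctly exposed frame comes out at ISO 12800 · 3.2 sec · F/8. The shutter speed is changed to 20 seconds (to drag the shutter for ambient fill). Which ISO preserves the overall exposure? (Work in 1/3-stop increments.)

Shutter speed: 3.2 → 4 → 5 → 6 → 8 → 10 → 13 → 15 → 20 — 2 2/3 stops longer (brighter).
Need 2 2/3 stops darker from the ISO: 12800 → 10000 → 8000 → 6400 → 5000 → 4000 → 3200 → 2500 → 2000.

ISO 2000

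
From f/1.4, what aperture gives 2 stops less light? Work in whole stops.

Aperture: f/1.4 → f/2 → f/2.8 — 2 stops stopped down (darker).

f/2.8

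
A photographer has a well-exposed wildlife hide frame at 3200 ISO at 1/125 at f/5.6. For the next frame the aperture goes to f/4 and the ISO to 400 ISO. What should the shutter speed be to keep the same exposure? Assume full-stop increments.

1/30s

Aperture: f/5.6 → f/4 — 1 stop larger aperture (brighter).
ISO: 3200 → 1600 → 800 → 400 — 3 stops dropped (darker).
Net change so far: 2 stops darker. Offset with the shutter speed: 1/125 → 1/60 → 1/30.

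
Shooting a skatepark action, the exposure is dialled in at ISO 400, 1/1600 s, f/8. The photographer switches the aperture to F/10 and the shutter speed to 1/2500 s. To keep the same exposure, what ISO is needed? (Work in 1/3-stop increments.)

Aperture: f/8 → f/9 → f/10 — 2/3 stop narrower (darker).
Shutter speed: 1/1600 → 1/2000 → 1/2500 — 2/3 stop shorter (darker).
Net change so far: 1 1/3 stops darker. Offset with the ISO: 400 → 500 → 640 → 800 → 1000.

ISO 1000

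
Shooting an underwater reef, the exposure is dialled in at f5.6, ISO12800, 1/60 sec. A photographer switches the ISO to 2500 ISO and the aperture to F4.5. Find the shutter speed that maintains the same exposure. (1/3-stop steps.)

ISO: 12800 → 10000 → 8000 → 6400 → 5000 → 4000 → 3200 → 2500 — 2 1/3 stops dropped (darker).
Aperture: f/5.6 → f/5 → f/4.5 — 2/3 stop opened up (brighter).
Net change so far: 1 2/3 stops darker. Offset with the shutter speed: 1/60 → 1/50 → 1/40 → 1/30 → 1/25 → 1/20.

1/20s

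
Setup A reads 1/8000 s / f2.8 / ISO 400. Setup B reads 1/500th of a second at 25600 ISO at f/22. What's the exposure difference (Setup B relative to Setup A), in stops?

Aperture: f/2.8 → f/4 → f/5.6 → f/8 → f/11 → f/16 → f/22 — 6 stops narrower (darker).
Shutter speed: 1/8000 → 1/4000 → 1/2000 → 1/1000 → 1/500 — 4 stops slower (brighter).
ISO: 400 → 800 → 1600 → 3200 → 6400 → 12800 → 25600 — 6 stops raised (brighter).
Net: −6 +4 +6 = +4 stops.

4 stops brighter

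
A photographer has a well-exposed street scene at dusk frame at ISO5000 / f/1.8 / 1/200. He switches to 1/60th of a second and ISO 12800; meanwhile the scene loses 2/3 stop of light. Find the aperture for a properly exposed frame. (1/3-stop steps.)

f/4

Scene light: 2/3 stop darker.
Shutter speed: 1/200 → 1/160 → 1/125 → 1/100 → 1/80 → 1/60 — 1 2/3 stops slower (brighter).
ISO: 5000 → 6400 → 8000 → 10000 → 12800 — 1 1/3 stops higher (brighter).
Net so far: 2 1/3 stops brighter. Aperture: f/1.8 → f/2 → f/2.2 → f/2.5 → f/2.8 → f/3.2 → f/3.5 → f/4.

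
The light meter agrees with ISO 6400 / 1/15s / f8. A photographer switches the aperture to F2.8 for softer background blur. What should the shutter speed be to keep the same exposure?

Aperture: f/8 → f/5.6 → f/4 → f/2.8 — 3 stops opened up (brighter).
Need 3 stops darker from the shutter speed: 1/15 → 1/30 → 1/60 → 1/125.

1/125s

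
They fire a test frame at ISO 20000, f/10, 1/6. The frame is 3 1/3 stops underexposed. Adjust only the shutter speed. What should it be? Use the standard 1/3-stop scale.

Underexposed by 3 1/3 stops → need 3 1/3 stops brighter.
Shutter speed: 1/6 → 1/5 → 1/4 → 0.3 → 0.4 → 0.5 → 0.6 → 0.8 → 1 → 1.3 → 1.6.

1.6 s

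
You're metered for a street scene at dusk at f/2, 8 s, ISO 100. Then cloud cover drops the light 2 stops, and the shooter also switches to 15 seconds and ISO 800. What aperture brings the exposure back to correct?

Scene light: 2 stops darker.
Shutter speed: 8 → 15 — 1 stop slower (brighter).
ISO: 100 → 200 → 400 → 800 — 3 stops higher (brighter).
Net so far: 2 stops brighter. Aperture: f/2 → f/2.8 → f/4.

f/4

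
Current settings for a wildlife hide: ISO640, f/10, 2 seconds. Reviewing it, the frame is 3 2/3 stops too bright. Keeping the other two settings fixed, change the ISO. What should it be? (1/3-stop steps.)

Overexposed by 3 2/3 stops → need 3 2/3 stops darker.
ISO: 640 → 500 → 400 → 320 → 250 → 200 → 160 → 125 → 100 → 80 → 64 → 50.

ISO 50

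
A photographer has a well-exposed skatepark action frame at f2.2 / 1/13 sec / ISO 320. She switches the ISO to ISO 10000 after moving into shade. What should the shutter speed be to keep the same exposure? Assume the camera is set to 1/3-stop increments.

ISO: 320 → 400 → 500 → 640 → 800 → 1000 → 1250 → 1600 → 2000 → 2500 → 3200 → 4000 → 5000 → 6400 → 8000 → 10000 — 5 stops raised (brighter).
Need 5 stops darker from the shutter speed: 1/13 → 1/15 → 1/20 → 1/25 → 1/30 → 1/40 → 1/50 → 1/60 → 1/80 → 1/100 → 1/125 → 1/160 → 1/200 → 1/250 → 1/320 → 1/400.

1/400s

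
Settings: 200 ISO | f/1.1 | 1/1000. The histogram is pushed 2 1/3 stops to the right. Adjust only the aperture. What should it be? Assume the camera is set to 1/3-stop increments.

f/2.5

Overexposed by 2 1/3 stops → need 2 1/3 stops darker.
Aperture: f/1.1 → f/1.2 → f/1.4 → f/1.6 → f/1.8 → f/2 → f/2.2 → f/2.5.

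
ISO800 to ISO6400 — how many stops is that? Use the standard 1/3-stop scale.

3 stops

800 → 1000 → 1250 → 1600 → 2000 → 2500 → 3200 → 4000 → 5000 → 6400 — count the steps: 9 third-stops = 3 stops.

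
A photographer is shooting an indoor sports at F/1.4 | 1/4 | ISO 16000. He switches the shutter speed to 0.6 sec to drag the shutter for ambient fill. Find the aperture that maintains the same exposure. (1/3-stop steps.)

f/2.2

Shutter speed: 1/4 → 0.3 → 0.4 → 0.5 → 0.6 — 1 1/3 stops longer (brighter).
Need 1 1/3 stops darker from the aperture: f/1.4 → f/1.6 → f/1.8 → f/2 → f/2.2.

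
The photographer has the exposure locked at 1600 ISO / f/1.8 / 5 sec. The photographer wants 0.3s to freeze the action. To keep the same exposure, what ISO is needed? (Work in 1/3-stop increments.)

Shutter speed: 5 → 4 → 3.2 → 2.5 → 2 → 1.6 → 1.3 → 1 → 0.8 → 0.6 → 0.5 → 0.4 → 0.3 — 4 stops faster (darker).
Need 4 stops brighter from the ISO: 1600 → 2000 → 2500 → 3200 → 4000 → 5000 → 6400 → 8000 → 10000 → 12800 → 16000 → 20000 → 25600.

ISO 25600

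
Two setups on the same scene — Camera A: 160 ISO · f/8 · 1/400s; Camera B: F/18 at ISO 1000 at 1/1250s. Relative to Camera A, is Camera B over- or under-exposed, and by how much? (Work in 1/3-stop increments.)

Aperture: f/8 → f/9 → f/10 → f/11 → f/13 → f/14 → f/16 → f/18 — 2 1/3 stops smaller aperture (darker).
Shutter speed: 1/400 → 1/500 → 1/640 → 1/800 → 1/1000 → 1/1250 — 1 2/3 stops shorter (darker).
ISO: 160 → 200 → 250 → 320 → 400 → 500 → 640 → 800 → 1000 — 2 2/3 stops raised (brighter).
Net: −2 1/3 −1 2/3 +2 2/3 = −1 1/3 stops.

1 1/3 stops darker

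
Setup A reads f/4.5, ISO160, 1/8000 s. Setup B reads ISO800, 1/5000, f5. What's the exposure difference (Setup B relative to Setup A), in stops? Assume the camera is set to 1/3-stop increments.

2 2/3 stops brighter

Aperture: f/4.5 → f/5 — 1/3 stop narrower (darker).
Shutter speed: 1/8000 → 1/6400 → 1/5000 — 2/3 stop slower (brighter).
ISO: 160 → 200 → 250 → 320 → 400 → 500 → 640 → 800 — 2 1/3 stops raised (brighter).
Net: −1/3 +2/3 +2 1/3 = +2 2/3 stops.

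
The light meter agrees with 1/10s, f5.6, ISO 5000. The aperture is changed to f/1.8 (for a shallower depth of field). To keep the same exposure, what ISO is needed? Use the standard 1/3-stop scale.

Aperture: f/5.6 → f/5 → f/4.5 → f/4 → f/3.5 → f/3.2 → f/2.8 → f/2.5 → f/2.2 → f/2 → f/1.8 — 3 1/3 stops wider (brighter).
Need 3 1/3 stops darker from the ISO: 5000 → 4000 → 3200 → 2500 → 2000 → 1600 → 1250 → 1000 → 800 → 640 → 500.

ISO 500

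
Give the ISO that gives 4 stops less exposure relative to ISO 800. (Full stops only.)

ISO 50

ISO: 800 → 400 → 200 → 100 → 50 — 4 stops lower (darker).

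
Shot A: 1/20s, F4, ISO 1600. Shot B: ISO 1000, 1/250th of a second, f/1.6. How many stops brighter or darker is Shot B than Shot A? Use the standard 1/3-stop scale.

1 2/3 stops darker

Aperture: f/4 → f/3.5 → f/3.2 → f/2.8 → f/2.5 → f/2.2 → f/2 → f/1.8 → f/1.6 — 2 2/3 stops larger aperture (brighter).
Shutter speed: 1/20 → 1/25 → 1/30 → 1/40 → 1/50 → 1/60 → 1/80 → 1/100 → 1/125 → 1/160 → 1/200 → 1/250 — 3 2/3 stops faster (darker).
ISO: 1600 → 1250 → 1000 — 2/3 stop dropped (darker).
Net: +2 2/3 −3 2/3 −2/3 = −1 2/3 stops.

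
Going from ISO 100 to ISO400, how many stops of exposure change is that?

2 stops

100 → 200 → 400 — count the steps: 2 stops.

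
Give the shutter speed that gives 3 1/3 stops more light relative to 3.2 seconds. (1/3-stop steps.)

30 s

Shutter speed: 3.2 → 4 → 5 → 6 → 8 → 10 → 13 → 15 → 20 → 25 → 30 — 3 1/3 stops slower (brighter).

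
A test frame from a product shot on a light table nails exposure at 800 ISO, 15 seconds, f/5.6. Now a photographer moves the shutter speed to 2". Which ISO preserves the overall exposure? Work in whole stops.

Shutter speed: 15 → 8 → 4 → 2 — 3 stops faster (darker).
Need 3 stops brighter from the ISO: 800 → 1600 → 3200 → 6400.

ISO 6400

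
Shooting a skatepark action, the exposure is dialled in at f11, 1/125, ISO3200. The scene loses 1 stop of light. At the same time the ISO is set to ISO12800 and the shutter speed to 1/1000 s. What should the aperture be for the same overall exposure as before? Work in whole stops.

f/5.6

Scene light: 1 stop darker.
ISO: 3200 → 6400 → 12800 — 2 stops raised (brighter).
Shutter speed: 1/125 → 1/250 → 1/500 → 1/1000 — 3 stops shorter (darker).
Net so far: 2 stops darker. Aperture: f/11 → f/8 → f/5.6.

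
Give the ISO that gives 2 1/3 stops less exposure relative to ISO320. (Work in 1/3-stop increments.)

ISO: 320 → 250 → 200 → 160 → 125 → 100 → 80 → 64 — 2 1/3 stops lower (darker).

ISO 64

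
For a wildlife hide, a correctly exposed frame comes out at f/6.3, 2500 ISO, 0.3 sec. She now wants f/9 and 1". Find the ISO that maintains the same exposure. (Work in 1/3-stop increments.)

ISO 1600

Aperture: f/6.3 → f/7.1 → f/8 → f/9 — 1 stop smaller aperture (darker).
Shutter speed: 0.3 → 0.4 → 0.5 → 0.6 → 0.8 → 1 — 1 2/3 stops slower (brighter).
Net change so far: 2/3 stop brighter. Offset with the ISO: 2500 → 2000 → 1600.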